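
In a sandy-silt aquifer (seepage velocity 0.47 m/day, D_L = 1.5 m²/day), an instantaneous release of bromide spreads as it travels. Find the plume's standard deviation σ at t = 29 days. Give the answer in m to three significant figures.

9.33 m

Dispersive spreading gives a Gaussian with σ² = 2Dt; advection only shifts the center.
σ = √(2 × 1.5 × 29) = 9.33 m.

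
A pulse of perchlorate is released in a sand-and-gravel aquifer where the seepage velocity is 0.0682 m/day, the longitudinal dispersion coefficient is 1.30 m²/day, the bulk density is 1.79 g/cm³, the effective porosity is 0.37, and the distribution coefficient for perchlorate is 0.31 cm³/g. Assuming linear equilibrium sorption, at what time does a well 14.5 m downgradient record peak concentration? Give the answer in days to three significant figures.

179 days

Retardation factor R = 1 + ρ_b·K_d/n = 1 + 1.79 × 0.31/0.37 = 2.500.
Sorption retards both mechanisms: v_R = v/R = 0.02728 m/day, D_R = D/R = 0.5200 m²/day.
Peak time from v_R²t² + 2D_R t − x² = 0: t = (√(D_R² + v_R²x²) − D_R)/v_R².
√(D_R² + v_R²x²) = √(0.5200² + 0.02728² × 14.5²) = 0.6534; v_R² = 0.0007442.
t = (0.6534 − 0.5200)/0.0007442 = 179 days.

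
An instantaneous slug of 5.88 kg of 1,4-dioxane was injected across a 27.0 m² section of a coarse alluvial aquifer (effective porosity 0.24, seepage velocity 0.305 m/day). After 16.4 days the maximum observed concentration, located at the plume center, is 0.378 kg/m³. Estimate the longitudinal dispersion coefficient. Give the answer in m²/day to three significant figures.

0.0280 m²/day

At the plume center C_max = M/(n_e·A·√(4πDt)), so D = M²/(4πt·(n_e·A·C_max)²).
n_e·A·C_max = 0.24 × 27.0 × 0.378 = 2.449 kg/m.
D = 5.88²/(4π × 16.4 × 2.449²) = 0.0280 m²/day.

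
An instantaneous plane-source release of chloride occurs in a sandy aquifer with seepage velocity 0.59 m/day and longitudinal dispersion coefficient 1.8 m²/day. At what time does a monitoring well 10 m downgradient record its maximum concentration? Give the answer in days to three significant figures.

For the 1D instantaneous-source solution, setting ∂C/∂t = 0 at fixed x gives v²t² + 2Dt − x² = 0, so t = (√(D² + v²x²) − D)/v².
√(D² + v²x²) = √(1.8² + 0.59² × 10²) = 6.168; v² = 0.3481.
t = (6.168 − 1.8)/0.3481 = 12.5 days (vs. the pure-advection estimate x/v = 16.9 d).

12.5 days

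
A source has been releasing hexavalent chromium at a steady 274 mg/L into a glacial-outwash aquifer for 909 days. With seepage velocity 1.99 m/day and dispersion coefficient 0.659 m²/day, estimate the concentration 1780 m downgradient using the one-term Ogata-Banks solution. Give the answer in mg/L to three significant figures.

219 mg/L

For a continuous step input, C/C₀ ≈ ½·erfc((x−vt)/(2√(Dt))).
vt = 1.99 × 909 = 1808.91 m and 2√(Dt) = 2√(0.659 × 909) = 48.95 m.
Argument (x−vt)/(2√(Dt)) = (1780 − 1808.91)/48.95 = -0.5906; ½·erfc(-0.5906) = 0.7982.
C = 274 × 0.7982 = 219 mg/L.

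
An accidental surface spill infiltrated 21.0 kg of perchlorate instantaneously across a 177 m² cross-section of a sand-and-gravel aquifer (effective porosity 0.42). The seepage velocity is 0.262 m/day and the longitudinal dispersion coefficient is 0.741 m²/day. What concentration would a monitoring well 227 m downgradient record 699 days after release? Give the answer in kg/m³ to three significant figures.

0.00138 kg/m³

For an instantaneous plane source, C(x,t) = M/(n_e·A·√(4πDt)) · exp(−(x−vt)²/(4Dt)), with n_e·A the pore (flow) area.
Plume center vt = 0.262 × 699 = 183.138 m, so the well at 227 m is 43.862 m downgradient of the peak.
√(4πDt) = 80.68 m, giving peak height M/(n_e·A·√(4πDt)) = 21.0/(0.42 × 177 × 80.68) = 0.003501 kg/m³.
(x−vt)²/(4Dt) = (43.862)²/(4 × 0.741 × 699) = 0.9286; exp(−0.9286) = 0.3951.
C = 0.003501 × 0.3951 = 0.00138 kg/m³.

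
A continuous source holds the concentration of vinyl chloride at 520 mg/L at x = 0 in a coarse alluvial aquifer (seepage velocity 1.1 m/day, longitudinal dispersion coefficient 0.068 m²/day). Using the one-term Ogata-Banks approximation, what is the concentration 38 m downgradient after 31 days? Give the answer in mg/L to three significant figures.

15.0 mg/L

For a continuous step input, C/C₀ ≈ ½·erfc((x−vt)/(2√(Dt))).
vt = 1.1 × 31 = 34.1 m and 2√(Dt) = 2√(0.068 × 31) = 2.904 m.
Argument (x−vt)/(2√(Dt)) = (38 − 34.1)/2.904 = 1.343; ½·erfc(1.343) = 0.02876.
C = 520 × 0.02876 = 15.0 mg/L.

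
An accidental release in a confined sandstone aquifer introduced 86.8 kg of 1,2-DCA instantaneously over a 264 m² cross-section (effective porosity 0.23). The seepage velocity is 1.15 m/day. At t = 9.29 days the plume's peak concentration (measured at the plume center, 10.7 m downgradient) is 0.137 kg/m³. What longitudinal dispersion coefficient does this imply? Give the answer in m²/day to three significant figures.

0.933 m²/day

At the plume center C_max = M/(n_e·A·√(4πDt)), so D = M²/(4πt·(n_e·A·C_max)²).
n_e·A·C_max = 0.23 × 264 × 0.137 = 8.319 kg/m.
D = 86.8²/(4π × 9.29 × 8.319²) = 0.933 m²/day.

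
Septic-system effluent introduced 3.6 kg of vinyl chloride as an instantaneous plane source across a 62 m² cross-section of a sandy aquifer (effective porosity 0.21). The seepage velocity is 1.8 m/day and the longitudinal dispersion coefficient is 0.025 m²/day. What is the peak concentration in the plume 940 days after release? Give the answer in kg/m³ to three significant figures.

The peak of an instantaneous 1D plume sits at x = vt; there the Gaussian factor is 1 and C_max = M/(n_e·A·√(4πDt)), where n_e·A is the pore area the mass is dissolved in.
√(4πDt) = √(4π × 0.025 × 940) = 17.18 m, so C_max = 3.6/(0.21 × 62 × 17.18) = 0.0161 kg/m³.

0.0161 kg/m³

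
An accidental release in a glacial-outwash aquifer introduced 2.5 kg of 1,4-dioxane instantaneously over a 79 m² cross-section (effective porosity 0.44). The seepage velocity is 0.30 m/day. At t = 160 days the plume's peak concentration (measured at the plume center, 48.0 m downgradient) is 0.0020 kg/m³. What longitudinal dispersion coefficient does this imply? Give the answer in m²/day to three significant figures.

0.643 m²/day

At the plume center C_max = M/(n_e·A·√(4πDt)), so D = M²/(4πt·(n_e·A·C_max)²).
n_e·A·C_max = 0.44 × 79 × 0.0020 = 0.06952 kg/m.
D = 2.5²/(4π × 160 × 0.06952²) = 0.643 m²/day.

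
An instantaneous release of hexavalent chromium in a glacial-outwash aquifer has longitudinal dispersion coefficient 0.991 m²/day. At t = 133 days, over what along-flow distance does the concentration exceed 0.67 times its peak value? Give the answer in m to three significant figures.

The plume is Gaussian with σ = √(2Dt) = √(2 × 0.991 × 133) = 16.24 m.
C/C_peak = exp(−Δx²/(2σ²)) = 0.67 ⇒ Δx = σ·√(−2 ln 0.67) = 16.24 × 0.8950 = 14.53 m.
Width = 2Δx = 29.1 m.

29.1 m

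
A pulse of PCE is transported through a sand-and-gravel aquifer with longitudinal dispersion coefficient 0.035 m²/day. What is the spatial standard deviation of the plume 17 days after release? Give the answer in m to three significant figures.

1.09 m

Dispersive spreading gives a Gaussian with σ² = 2Dt; advection only shifts the center.
σ = √(2 × 0.035 × 17) = 1.09 m.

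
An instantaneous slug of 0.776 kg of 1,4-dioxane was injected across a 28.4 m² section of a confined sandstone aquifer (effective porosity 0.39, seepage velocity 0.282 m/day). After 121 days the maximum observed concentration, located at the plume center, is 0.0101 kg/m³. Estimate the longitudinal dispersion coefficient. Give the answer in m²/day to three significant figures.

0.0316 m²/day

At the plume center C_max = M/(n_e·A·√(4πDt)), so D = M²/(4πt·(n_e·A·C_max)²).
n_e·A·C_max = 0.39 × 28.4 × 0.0101 = 0.1119 kg/m.
D = 0.776²/(4π × 121 × 0.1119²) = 0.0316 m²/day.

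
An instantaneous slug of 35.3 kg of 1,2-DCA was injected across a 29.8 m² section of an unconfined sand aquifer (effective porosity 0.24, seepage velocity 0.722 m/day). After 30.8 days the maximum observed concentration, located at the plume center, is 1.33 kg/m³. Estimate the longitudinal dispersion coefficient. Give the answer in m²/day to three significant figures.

0.0356 m²/day

At the plume center C_max = M/(n_e·A·√(4πDt)), so D = M²/(4πt·(n_e·A·C_max)²).
n_e·A·C_max = 0.24 × 29.8 × 1.33 = 9.512 kg/m.
D = 35.3²/(4π × 30.8 × 9.512²) = 0.0356 m²/day.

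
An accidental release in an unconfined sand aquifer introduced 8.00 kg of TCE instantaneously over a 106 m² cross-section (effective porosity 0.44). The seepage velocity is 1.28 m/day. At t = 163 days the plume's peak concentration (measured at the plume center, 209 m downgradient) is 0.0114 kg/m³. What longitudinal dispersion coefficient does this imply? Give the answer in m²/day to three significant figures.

0.111 m²/day

At the plume center C_max = M/(n_e·A·√(4πDt)), so D = M²/(4πt·(n_e·A·C_max)²).
n_e·A·C_max = 0.44 × 106 × 0.0114 = 0.5317 kg/m.
D = 8.00²/(4π × 163 × 0.5317²) = 0.111 m²/day.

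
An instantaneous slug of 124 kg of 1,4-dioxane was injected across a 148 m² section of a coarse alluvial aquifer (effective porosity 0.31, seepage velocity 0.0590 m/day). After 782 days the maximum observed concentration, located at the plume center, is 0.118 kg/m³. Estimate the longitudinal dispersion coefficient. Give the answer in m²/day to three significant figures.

0.0534 m²/day

At the plume center C_max = M/(n_e·A·√(4πDt)), so D = M²/(4πt·(n_e·A·C_max)²).
n_e·A·C_max = 0.31 × 148 × 0.118 = 5.414 kg/m.
D = 124²/(4π × 782 × 5.414²) = 0.0534 m²/day.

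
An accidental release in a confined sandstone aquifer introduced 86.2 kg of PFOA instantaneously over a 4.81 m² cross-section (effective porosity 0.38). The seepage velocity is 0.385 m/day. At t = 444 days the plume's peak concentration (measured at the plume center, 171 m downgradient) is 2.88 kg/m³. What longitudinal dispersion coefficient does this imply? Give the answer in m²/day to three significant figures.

0.0481 m²/day

At the plume center C_max = M/(n_e·A·√(4πDt)), so D = M²/(4πt·(n_e·A·C_max)²).
n_e·A·C_max = 0.38 × 4.81 × 2.88 = 5.264 kg/m.
D = 86.2²/(4π × 444 × 5.264²) = 0.0481 m²/day.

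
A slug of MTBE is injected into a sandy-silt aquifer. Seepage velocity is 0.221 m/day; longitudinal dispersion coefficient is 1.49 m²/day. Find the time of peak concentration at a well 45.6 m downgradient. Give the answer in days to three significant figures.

For the 1D instantaneous-source solution, setting ∂C/∂t = 0 at fixed x gives v²t² + 2Dt − x² = 0, so t = (√(D² + v²x²) − D)/v².
√(D² + v²x²) = √(1.49² + 0.221² × 45.6²) = 10.19; v² = 0.048841.
t = (10.19 − 1.49)/0.048841 = 178 days (vs. the pure-advection estimate x/v = 206 d).

178 days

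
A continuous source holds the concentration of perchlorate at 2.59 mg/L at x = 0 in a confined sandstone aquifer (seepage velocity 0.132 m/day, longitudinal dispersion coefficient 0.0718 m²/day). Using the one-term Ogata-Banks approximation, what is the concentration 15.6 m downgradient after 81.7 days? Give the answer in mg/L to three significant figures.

0.207 mg/L

For a continuous step input, C/C₀ ≈ ½·erfc((x−vt)/(2√(Dt))).
vt = 0.132 × 81.7 = 10.7844 m and 2√(Dt) = 2√(0.0718 × 81.7) = 4.844 m.
Argument (x−vt)/(2√(Dt)) = (15.6 − 10.7844)/4.844 = 0.9941; ½·erfc(0.9941) = 0.07988.
C = 2.59 × 0.07988 = 0.207 mg/L.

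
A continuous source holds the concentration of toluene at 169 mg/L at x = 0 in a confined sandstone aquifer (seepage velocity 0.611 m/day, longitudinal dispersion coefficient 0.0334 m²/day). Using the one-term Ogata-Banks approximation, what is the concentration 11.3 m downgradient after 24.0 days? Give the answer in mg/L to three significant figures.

For a continuous step input, C/C₀ ≈ ½·erfc((x−vt)/(2√(Dt))).
vt = 0.611 × 24.0 = 14.664 m and 2√(Dt) = 2√(0.0334 × 24.0) = 1.791 m.
Argument (x−vt)/(2√(Dt)) = (11.3 − 14.664)/1.791 = -1.878; ½·erfc(-1.878) = 0.9960.
C = 169 × 0.9960 = 168 mg/L.

168 mg/L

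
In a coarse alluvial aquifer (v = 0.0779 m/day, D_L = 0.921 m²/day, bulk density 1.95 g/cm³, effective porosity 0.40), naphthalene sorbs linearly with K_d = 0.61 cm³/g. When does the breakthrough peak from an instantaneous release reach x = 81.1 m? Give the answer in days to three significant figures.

Retardation factor R = 1 + ρ_b·K_d/n = 1 + 1.95 × 0.61/0.40 = 3.974.
Sorption retards both mechanisms: v_R = v/R = 0.01960 m/day, D_R = D/R = 0.2318 m²/day.
Peak time from v_R²t² + 2D_R t − x² = 0: t = (√(D_R² + v_R²x²) − D_R)/v_R².
√(D_R² + v_R²x²) = √(0.2318² + 0.01960² × 81.1²) = 1.606; v_R² = 0.0003842.
t = (1.606 − 0.2318)/0.0003842 = 3580 days.

3580 days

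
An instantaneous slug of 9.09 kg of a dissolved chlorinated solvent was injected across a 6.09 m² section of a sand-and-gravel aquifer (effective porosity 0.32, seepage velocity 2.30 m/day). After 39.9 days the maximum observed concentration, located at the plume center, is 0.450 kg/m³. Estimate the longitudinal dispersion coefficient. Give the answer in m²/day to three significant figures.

0.214 m²/day

At the plume center C_max = M/(n_e·A·√(4πDt)), so D = M²/(4πt·(n_e·A·C_max)²).
n_e·A·C_max = 0.32 × 6.09 × 0.450 = 0.8770 kg/m.
D = 9.09²/(4π × 39.9 × 0.8770²) = 0.214 m²/day.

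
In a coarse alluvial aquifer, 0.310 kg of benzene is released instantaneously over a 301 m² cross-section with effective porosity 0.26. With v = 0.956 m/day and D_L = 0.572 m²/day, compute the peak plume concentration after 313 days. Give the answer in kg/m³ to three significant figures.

8.35e-05 kg/m³

The peak of an instantaneous 1D plume sits at x = vt; there the Gaussian factor is 1 and C_max = M/(n_e·A·√(4πDt)), where n_e·A is the pore area the mass is dissolved in.
√(4πDt) = √(4π × 0.572 × 313) = 47.43 m, so C_max = 0.310/(0.26 × 301 × 47.43) = 8.35e-05 kg/m³.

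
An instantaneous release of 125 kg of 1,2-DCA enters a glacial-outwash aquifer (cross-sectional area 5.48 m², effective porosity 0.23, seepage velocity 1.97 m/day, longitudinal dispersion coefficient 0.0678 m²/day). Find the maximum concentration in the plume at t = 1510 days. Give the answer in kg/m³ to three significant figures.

2.76 kg/m³

The peak of an instantaneous 1D plume sits at x = vt; there the Gaussian factor is 1 and C_max = M/(n_e·A·√(4πDt)), where n_e·A is the pore area the mass is dissolved in.
√(4πDt) = √(4π × 0.0678 × 1510) = 35.87 m, so C_max = 125/(0.23 × 5.48 × 35.87) = 2.76 kg/m³.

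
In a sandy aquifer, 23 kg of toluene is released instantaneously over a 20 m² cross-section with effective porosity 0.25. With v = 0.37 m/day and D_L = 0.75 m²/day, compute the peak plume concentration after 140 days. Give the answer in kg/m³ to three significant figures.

0.127 kg/m³

The peak of an instantaneous 1D plume sits at x = vt; there the Gaussian factor is 1 and C_max = M/(n_e·A·√(4πDt)), where n_e·A is the pore area the mass is dissolved in.
√(4πDt) = √(4π × 0.75 × 140) = 36.32 m, so C_max = 23/(0.25 × 20 × 36.32) = 0.127 kg/m³.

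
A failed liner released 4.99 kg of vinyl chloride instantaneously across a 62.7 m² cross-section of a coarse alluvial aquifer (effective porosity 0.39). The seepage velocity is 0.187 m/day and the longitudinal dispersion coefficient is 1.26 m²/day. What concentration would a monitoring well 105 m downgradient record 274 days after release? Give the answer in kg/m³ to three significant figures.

0.000382 kg/m³

For an instantaneous plane source, C(x,t) = M/(n_e·A·√(4πDt)) · exp(−(x−vt)²/(4Dt)), with n_e·A the pore (flow) area.
Plume center vt = 0.187 × 274 = 51.238 m, so the well at 105 m is 53.762 m downgradient of the peak.
√(4πDt) = 65.87 m, giving peak height M/(n_e·A·√(4πDt)) = 4.99/(0.39 × 62.7 × 65.87) = 0.003098 kg/m³.
(x−vt)²/(4Dt) = (53.762)²/(4 × 1.26 × 274) = 2.093; exp(−2.093) = 0.1233.
C = 0.003098 × 0.1233 = 0.000382 kg/m³.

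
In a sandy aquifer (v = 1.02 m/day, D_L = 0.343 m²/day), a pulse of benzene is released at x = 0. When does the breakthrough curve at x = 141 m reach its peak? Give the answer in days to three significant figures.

For the 1D instantaneous-source solution, setting ∂C/∂t = 0 at fixed x gives v²t² + 2Dt − x² = 0, so t = (√(D² + v²x²) − D)/v².
√(D² + v²x²) = √(0.343² + 1.02² × 141²) = 143.8; v² = 1.0404.
t = (143.8 − 0.343)/1.0404 = 138 days (vs. the pure-advection estimate x/v = 138 d).

138 days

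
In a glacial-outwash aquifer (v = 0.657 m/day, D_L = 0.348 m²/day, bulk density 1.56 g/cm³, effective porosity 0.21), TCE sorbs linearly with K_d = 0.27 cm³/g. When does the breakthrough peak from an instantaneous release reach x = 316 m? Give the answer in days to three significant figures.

Retardation factor R = 1 + ρ_b·K_d/n = 1 + 1.56 × 0.27/0.21 = 3.006.
Sorption retards both mechanisms: v_R = v/R = 0.2186 m/day, D_R = D/R = 0.1158 m²/day.
Peak time from v_R²t² + 2D_R t − x² = 0: t = (√(D_R² + v_R²x²) − D_R)/v_R².
√(D_R² + v_R²x²) = √(0.1158² + 0.2186² × 316²) = 69.08; v_R² = 0.04779.
t = (69.08 − 0.1158)/0.04779 = 1440 days.

1440 days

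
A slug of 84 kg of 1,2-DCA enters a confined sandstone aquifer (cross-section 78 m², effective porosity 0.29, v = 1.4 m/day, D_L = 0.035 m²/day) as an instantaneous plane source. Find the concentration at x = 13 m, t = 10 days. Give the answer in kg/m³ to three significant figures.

0.867 kg/m³

For an instantaneous plane source, C(x,t) = M/(n_e·A·√(4πDt)) · exp(−(x−vt)²/(4Dt)), with n_e·A the pore (flow) area.
Plume center vt = 1.4 × 10 = 14 m, so the well at 13 m is 1 m upgradient of the peak.
√(4πDt) = 2.097 m, giving peak height M/(n_e·A·√(4πDt)) = 84/(0.29 × 78 × 2.097) = 1.771 kg/m³.
(x−vt)²/(4Dt) = (-1)²/(4 × 0.035 × 10) = 0.7143; exp(−0.7143) = 0.4895.
C = 1.771 × 0.4895 = 0.867 kg/m³.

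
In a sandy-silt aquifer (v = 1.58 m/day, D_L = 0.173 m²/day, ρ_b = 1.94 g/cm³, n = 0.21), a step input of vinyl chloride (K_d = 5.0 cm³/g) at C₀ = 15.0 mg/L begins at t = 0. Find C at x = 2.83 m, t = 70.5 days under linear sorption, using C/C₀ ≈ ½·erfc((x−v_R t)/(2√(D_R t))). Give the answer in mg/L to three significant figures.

Retardation factor R = 1 + ρ_b·K_d/n = 1 + 1.94 × 5.0/0.21 = 47.19.
Sorption retards both mechanisms: v_R = v/R = 0.03348 m/day, D_R = D/R = 0.003666 m²/day.
v_R·t = 0.03348 × 70.5 = 2.36034 m; 2√(D_R t) = 1.017 m; argument = (2.83 − 2.36034)/1.017 = 0.4618.
C = C₀ × ½·erfc(0.4618) = 15.0 × 0.2569 = 3.85 mg/L.

3.85 mg/L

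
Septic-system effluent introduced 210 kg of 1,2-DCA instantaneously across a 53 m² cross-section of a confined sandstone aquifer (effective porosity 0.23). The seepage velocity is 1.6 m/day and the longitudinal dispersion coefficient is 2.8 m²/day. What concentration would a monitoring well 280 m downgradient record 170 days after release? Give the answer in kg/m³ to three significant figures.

For an instantaneous plane source, C(x,t) = M/(n_e·A·√(4πDt)) · exp(−(x−vt)²/(4Dt)), with n_e·A the pore (flow) area.
Plume center vt = 1.6 × 170 = 272 m, so the well at 280 m is 8 m downgradient of the peak.
√(4πDt) = 77.34 m, giving peak height M/(n_e·A·√(4πDt)) = 210/(0.23 × 53 × 77.34) = 0.2227 kg/m³.
(x−vt)²/(4Dt) = (8)²/(4 × 2.8 × 170) = 0.03361; exp(−0.03361) = 0.9669.
C = 0.2227 × 0.9669 = 0.215 kg/m³.

0.215 kg/m³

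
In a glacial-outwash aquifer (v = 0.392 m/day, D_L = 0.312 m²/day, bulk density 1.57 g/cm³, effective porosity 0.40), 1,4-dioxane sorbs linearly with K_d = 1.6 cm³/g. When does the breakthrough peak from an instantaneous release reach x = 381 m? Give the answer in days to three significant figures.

7060 days

Retardation factor R = 1 + ρ_b·K_d/n = 1 + 1.57 × 1.6/0.40 = 7.280.
Sorption retards both mechanisms: v_R = v/R = 0.05385 m/day, D_R = D/R = 0.04286 m²/day.
Peak time from v_R²t² + 2D_R t − x² = 0: t = (√(D_R² + v_R²x²) − D_R)/v_R².
√(D_R² + v_R²x²) = √(0.04286² + 0.05385² × 381²) = 20.52; v_R² = 0.002900.
t = (20.52 − 0.04286)/0.002900 = 7060 days.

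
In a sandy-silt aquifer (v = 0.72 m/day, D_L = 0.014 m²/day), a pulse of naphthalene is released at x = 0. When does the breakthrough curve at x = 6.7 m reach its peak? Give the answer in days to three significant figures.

9.28 days

For the 1D instantaneous-source solution, setting ∂C/∂t = 0 at fixed x gives v²t² + 2Dt − x² = 0, so t = (√(D² + v²x²) − D)/v².
√(D² + v²x²) = √(0.014² + 0.72² × 6.7²) = 4.824; v² = 0.5184.
t = (4.824 − 0.014)/0.5184 = 9.28 days (vs. the pure-advection estimate x/v = 9.31 d).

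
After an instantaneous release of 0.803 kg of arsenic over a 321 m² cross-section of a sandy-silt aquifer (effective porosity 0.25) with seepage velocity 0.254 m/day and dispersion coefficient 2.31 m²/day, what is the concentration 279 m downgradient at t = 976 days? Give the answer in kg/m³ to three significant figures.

For an instantaneous plane source, C(x,t) = M/(n_e·A·√(4πDt)) · exp(−(x−vt)²/(4Dt)), with n_e·A the pore (flow) area.
Plume center vt = 0.254 × 976 = 247.904 m, so the well at 279 m is 31.096 m downgradient of the peak.
√(4πDt) = 168.3 m, giving peak height M/(n_e·A·√(4πDt)) = 0.803/(0.25 × 321 × 168.3) = 5.945e-05 kg/m³.
(x−vt)²/(4Dt) = (31.096)²/(4 × 2.31 × 976) = 0.1072; exp(−0.1072) = 0.8983.
C = 5.945e-05 × 0.8983 = 5.34e-05 kg/m³.

5.34e-05 kg/m³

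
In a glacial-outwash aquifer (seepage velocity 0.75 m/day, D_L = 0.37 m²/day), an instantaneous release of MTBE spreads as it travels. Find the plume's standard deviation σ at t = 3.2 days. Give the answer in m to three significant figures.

1.54 m

Dispersive spreading gives a Gaussian with σ² = 2Dt; advection only shifts the center.
σ = √(2 × 0.37 × 3.2) = 1.54 m.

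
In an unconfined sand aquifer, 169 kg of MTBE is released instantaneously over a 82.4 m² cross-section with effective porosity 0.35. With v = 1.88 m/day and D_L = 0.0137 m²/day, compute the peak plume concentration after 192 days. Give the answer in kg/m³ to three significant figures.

1.02 kg/m³

The peak of an instantaneous 1D plume sits at x = vt; there the Gaussian factor is 1 and C_max = M/(n_e·A·√(4πDt)), where n_e·A is the pore area the mass is dissolved in.
√(4πDt) = √(4π × 0.0137 × 192) = 5.749 m, so C_max = 169/(0.35 × 82.4 × 5.749) = 1.02 kg/m³.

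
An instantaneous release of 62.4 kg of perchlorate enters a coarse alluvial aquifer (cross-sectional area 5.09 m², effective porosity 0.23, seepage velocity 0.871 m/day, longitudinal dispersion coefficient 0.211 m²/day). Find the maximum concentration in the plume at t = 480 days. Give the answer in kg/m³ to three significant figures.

The peak of an instantaneous 1D plume sits at x = vt; there the Gaussian factor is 1 and C_max = M/(n_e·A·√(4πDt)), where n_e·A is the pore area the mass is dissolved in.
√(4πDt) = √(4π × 0.211 × 480) = 35.68 m, so C_max = 62.4/(0.23 × 5.09 × 35.68) = 1.49 kg/m³.

1.49 kg/m³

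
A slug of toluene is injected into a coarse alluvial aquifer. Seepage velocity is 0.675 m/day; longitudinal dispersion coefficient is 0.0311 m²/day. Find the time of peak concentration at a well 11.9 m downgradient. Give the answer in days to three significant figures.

17.6 days

For the 1D instantaneous-source solution, setting ∂C/∂t = 0 at fixed x gives v²t² + 2Dt − x² = 0, so t = (√(D² + v²x²) − D)/v².
√(D² + v²x²) = √(0.0311² + 0.675² × 11.9²) = 8.033; v² = 0.455625.
t = (8.033 − 0.0311)/0.455625 = 17.6 days (vs. the pure-advection estimate x/v = 17.6 d).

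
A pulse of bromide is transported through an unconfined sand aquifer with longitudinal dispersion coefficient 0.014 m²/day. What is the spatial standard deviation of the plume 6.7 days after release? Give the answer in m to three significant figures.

0.433 m

Dispersive spreading gives a Gaussian with σ² = 2Dt; advection only shifts the center.
σ = √(2 × 0.014 × 6.7) = 0.433 m.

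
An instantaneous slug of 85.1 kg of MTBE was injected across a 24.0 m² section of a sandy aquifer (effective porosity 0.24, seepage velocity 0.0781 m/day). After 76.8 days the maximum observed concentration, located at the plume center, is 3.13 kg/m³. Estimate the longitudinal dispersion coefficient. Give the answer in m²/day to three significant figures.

0.0231 m²/day

At the plume center C_max = M/(n_e·A·√(4πDt)), so D = M²/(4πt·(n_e·A·C_max)²).
n_e·A·C_max = 0.24 × 24.0 × 3.13 = 18.03 kg/m.
D = 85.1²/(4π × 76.8 × 18.03²) = 0.0231 m²/day.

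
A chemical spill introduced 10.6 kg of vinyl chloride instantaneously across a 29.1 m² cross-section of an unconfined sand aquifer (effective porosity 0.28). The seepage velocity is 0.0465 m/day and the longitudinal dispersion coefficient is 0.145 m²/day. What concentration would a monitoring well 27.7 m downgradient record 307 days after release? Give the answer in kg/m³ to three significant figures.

For an instantaneous plane source, C(x,t) = M/(n_e·A·√(4πDt)) · exp(−(x−vt)²/(4Dt)), with n_e·A the pore (flow) area.
Plume center vt = 0.0465 × 307 = 14.2755 m, so the well at 27.7 m is 13.4245 m downgradient of the peak.
√(4πDt) = 23.65 m, giving peak height M/(n_e·A·√(4πDt)) = 10.6/(0.28 × 29.1 × 23.65) = 0.05501 kg/m³.
(x−vt)²/(4Dt) = (13.4245)²/(4 × 0.145 × 307) = 1.012; exp(−1.012) = 0.3635.
C = 0.05501 × 0.3635 = 0.0200 kg/m³.

0.0200 kg/m³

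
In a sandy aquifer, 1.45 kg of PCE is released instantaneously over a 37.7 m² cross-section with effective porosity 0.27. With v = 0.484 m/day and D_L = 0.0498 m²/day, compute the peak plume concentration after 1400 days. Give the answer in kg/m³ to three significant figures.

0.00481 kg/m³

The peak of an instantaneous 1D plume sits at x = vt; there the Gaussian factor is 1 and C_max = M/(n_e·A·√(4πDt)), where n_e·A is the pore area the mass is dissolved in.
√(4πDt) = √(4π × 0.0498 × 1400) = 29.60 m, so C_max = 1.45/(0.27 × 37.7 × 29.60) = 0.00481 kg/m³.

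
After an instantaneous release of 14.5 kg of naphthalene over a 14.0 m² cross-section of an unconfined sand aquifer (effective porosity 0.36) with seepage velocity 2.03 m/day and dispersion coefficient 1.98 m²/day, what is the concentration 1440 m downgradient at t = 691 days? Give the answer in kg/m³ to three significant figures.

0.0170 kg/m³

For an instantaneous plane source, C(x,t) = M/(n_e·A·√(4πDt)) · exp(−(x−vt)²/(4Dt)), with n_e·A the pore (flow) area.
Plume center vt = 2.03 × 691 = 1402.73 m, so the well at 1440 m is 37.27 m downgradient of the peak.
√(4πDt) = 131.1 m, giving peak height M/(n_e·A·√(4πDt)) = 14.5/(0.36 × 14.0 × 131.1) = 0.02194 kg/m³.
(x−vt)²/(4Dt) = (37.27)²/(4 × 1.98 × 691) = 0.2538; exp(−0.2538) = 0.7758.
C = 0.02194 × 0.7758 = 0.0170 kg/m³.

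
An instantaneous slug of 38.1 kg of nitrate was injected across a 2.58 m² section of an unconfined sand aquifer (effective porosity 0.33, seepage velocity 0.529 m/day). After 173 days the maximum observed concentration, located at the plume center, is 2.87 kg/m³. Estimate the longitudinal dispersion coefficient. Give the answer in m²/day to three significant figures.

0.112 m²/day

At the plume center C_max = M/(n_e·A·√(4πDt)), so D = M²/(4πt·(n_e·A·C_max)²).
n_e·A·C_max = 0.33 × 2.58 × 2.87 = 2.444 kg/m.
D = 38.1²/(4π × 173 × 2.444²) = 0.112 m²/day.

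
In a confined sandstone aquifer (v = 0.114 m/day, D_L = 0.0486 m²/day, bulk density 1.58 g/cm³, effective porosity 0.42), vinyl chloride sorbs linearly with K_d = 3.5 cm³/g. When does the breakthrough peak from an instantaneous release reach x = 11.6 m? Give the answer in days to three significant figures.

1390 days

Retardation factor R = 1 + ρ_b·K_d/n = 1 + 1.58 × 3.5/0.42 = 14.17.
Sorption retards both mechanisms: v_R = v/R = 0.008045 m/day, D_R = D/R = 0.003430 m²/day.
Peak time from v_R²t² + 2D_R t − x² = 0: t = (√(D_R² + v_R²x²) − D_R)/v_R².
√(D_R² + v_R²x²) = √(0.003430² + 0.008045² × 11.6²) = 0.09339; v_R² = 6.472e-05.
t = (0.09339 − 0.003430)/6.472e-05 = 1390 days.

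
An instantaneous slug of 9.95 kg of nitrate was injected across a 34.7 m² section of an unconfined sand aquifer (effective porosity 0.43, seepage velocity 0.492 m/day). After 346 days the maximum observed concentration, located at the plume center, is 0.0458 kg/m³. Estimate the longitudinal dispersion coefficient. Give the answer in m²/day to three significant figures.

At the plume center C_max = M/(n_e·A·√(4πDt)), so D = M²/(4πt·(n_e·A·C_max)²).
n_e·A·C_max = 0.43 × 34.7 × 0.0458 = 0.6834 kg/m.
D = 9.95²/(4π × 346 × 0.6834²) = 0.0488 m²/day.

0.0488 m²/day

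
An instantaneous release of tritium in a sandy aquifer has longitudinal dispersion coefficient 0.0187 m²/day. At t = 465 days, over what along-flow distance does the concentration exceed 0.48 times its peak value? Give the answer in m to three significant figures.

The plume is Gaussian with σ = √(2Dt) = √(2 × 0.0187 × 465) = 4.170 m.
C/C_peak = exp(−Δx²/(2σ²)) = 0.48 ⇒ Δx = σ·√(−2 ln 0.48) = 4.170 × 1.212 = 5.054 m.
Width = 2Δx = 10.1 m.

10.1 m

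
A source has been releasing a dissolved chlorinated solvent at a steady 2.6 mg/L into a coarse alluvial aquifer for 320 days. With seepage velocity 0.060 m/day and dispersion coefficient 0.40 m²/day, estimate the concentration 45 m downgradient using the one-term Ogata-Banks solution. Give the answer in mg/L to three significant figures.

For a continuous step input, C/C₀ ≈ ½·erfc((x−vt)/(2√(Dt))).
vt = 0.060 × 320 = 19.2 m and 2√(Dt) = 2√(0.40 × 320) = 22.63 m.
Argument (x−vt)/(2√(Dt)) = (45 − 19.2)/22.63 = 1.140; ½·erfc(1.140) = 0.05346.
C = 2.6 × 0.05346 = 0.139 mg/L.

0.139 mg/L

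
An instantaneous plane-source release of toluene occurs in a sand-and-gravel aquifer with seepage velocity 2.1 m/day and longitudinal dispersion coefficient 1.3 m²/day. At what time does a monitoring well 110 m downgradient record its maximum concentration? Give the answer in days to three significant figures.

For the 1D instantaneous-source solution, setting ∂C/∂t = 0 at fixed x gives v²t² + 2Dt − x² = 0, so t = (√(D² + v²x²) − D)/v².
√(D² + v²x²) = √(1.3² + 2.1² × 110²) = 231.0; v² = 4.41.
t = (231.0 − 1.3)/4.41 = 52.1 days (vs. the pure-advection estimate x/v = 52.4 d).

52.1 days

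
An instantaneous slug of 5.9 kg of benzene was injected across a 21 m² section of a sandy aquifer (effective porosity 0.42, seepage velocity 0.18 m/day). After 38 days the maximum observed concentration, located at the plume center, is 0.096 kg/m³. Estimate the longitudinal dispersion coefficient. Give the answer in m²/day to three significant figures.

0.102 m²/day

At the plume center C_max = M/(n_e·A·√(4πDt)), so D = M²/(4πt·(n_e·A·C_max)²).
n_e·A·C_max = 0.42 × 21 × 0.096 = 0.8467 kg/m.
D = 5.9²/(4π × 38 × 0.8467²) = 0.102 m²/day.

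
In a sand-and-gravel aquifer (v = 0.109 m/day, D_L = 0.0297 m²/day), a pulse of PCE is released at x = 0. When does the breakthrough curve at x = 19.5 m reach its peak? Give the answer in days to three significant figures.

176 days

For the 1D instantaneous-source solution, setting ∂C/∂t = 0 at fixed x gives v²t² + 2Dt − x² = 0, so t = (√(D² + v²x²) − D)/v².
√(D² + v²x²) = √(0.0297² + 0.109² × 19.5²) = 2.126; v² = 0.011881.
t = (2.126 − 0.0297)/0.011881 = 176 days (vs. the pure-advection estimate x/v = 179 d).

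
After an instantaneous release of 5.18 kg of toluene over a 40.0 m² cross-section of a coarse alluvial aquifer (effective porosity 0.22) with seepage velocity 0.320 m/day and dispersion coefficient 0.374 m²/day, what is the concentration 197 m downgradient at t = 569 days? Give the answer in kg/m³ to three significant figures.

For an instantaneous plane source, C(x,t) = M/(n_e·A·√(4πDt)) · exp(−(x−vt)²/(4Dt)), with n_e·A the pore (flow) area.
Plume center vt = 0.320 × 569 = 182.08 m, so the well at 197 m is 14.92 m downgradient of the peak.
√(4πDt) = 51.71 m, giving peak height M/(n_e·A·√(4πDt)) = 5.18/(0.22 × 40.0 × 51.71) = 0.01138 kg/m³.
(x−vt)²/(4Dt) = (14.92)²/(4 × 0.374 × 569) = 0.2615; exp(−0.2615) = 0.7699.
C = 0.01138 × 0.7699 = 0.00876 kg/m³.

0.00876 kg/m³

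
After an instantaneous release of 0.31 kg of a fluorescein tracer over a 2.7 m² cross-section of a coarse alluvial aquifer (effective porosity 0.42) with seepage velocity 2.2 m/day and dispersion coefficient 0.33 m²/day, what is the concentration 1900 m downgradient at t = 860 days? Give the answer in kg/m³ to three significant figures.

0.00433 kg/m³

For an instantaneous plane source, C(x,t) = M/(n_e·A·√(4πDt)) · exp(−(x−vt)²/(4Dt)), with n_e·A the pore (flow) area.
Plume center vt = 2.2 × 860 = 1892 m, so the well at 1900 m is 8 m downgradient of the peak.
√(4πDt) = 59.72 m, giving peak height M/(n_e·A·√(4πDt)) = 0.31/(0.42 × 2.7 × 59.72) = 0.004578 kg/m³.
(x−vt)²/(4Dt) = (8)²/(4 × 0.33 × 860) = 0.05638; exp(−0.05638) = 0.9452.
C = 0.004578 × 0.9452 = 0.00433 kg/m³.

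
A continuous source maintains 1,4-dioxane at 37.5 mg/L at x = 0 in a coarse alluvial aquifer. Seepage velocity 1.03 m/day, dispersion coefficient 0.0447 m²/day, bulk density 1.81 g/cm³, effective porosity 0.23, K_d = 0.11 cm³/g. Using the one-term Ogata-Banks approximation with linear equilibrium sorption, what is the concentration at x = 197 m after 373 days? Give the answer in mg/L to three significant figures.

36.8 mg/L

Retardation factor R = 1 + ρ_b·K_d/n = 1 + 1.81 × 0.11/0.23 = 1.866.
Sorption retards both mechanisms: v_R = v/R = 0.5520 m/day, D_R = D/R = 0.02395 m²/day.
v_R·t = 0.5520 × 373 = 205.896 m; 2√(D_R t) = 5.978 m; argument = (197 − 205.896)/5.978 = -1.488.
C = C₀ × ½·erfc(-1.488) = 37.5 × 0.9823 = 36.8 mg/L.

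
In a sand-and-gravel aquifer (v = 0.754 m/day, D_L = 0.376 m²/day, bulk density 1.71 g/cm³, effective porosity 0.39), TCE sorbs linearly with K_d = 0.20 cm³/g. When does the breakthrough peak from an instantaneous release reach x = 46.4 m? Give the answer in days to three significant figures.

114 days

Retardation factor R = 1 + ρ_b·K_d/n = 1 + 1.71 × 0.20/0.39 = 1.877.
Sorption retards both mechanisms: v_R = v/R = 0.4017 m/day, D_R = D/R = 0.2003 m²/day.
Peak time from v_R²t² + 2D_R t − x² = 0: t = (√(D_R² + v_R²x²) − D_R)/v_R².
√(D_R² + v_R²x²) = √(0.2003² + 0.4017² × 46.4²) = 18.64; v_R² = 0.1614.
t = (18.64 − 0.2003)/0.1614 = 114 days.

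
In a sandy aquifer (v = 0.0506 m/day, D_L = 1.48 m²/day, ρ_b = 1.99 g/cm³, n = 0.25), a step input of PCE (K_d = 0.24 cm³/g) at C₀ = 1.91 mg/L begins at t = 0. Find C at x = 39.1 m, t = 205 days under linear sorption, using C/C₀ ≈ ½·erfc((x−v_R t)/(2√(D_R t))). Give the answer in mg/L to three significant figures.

0.0132 mg/L

Retardation factor R = 1 + ρ_b·K_d/n = 1 + 1.99 × 0.24/0.25 = 2.910.
Sorption retards both mechanisms: v_R = v/R = 0.01739 m/day, D_R = D/R = 0.5086 m²/day.
v_R·t = 0.01739 × 205 = 3.56495 m; 2√(D_R t) = 20.42 m; argument = (39.1 − 3.56495)/20.42 = 1.740.
C = C₀ × ½·erfc(1.740) = 1.91 × 0.006933 = 0.0132 mg/L.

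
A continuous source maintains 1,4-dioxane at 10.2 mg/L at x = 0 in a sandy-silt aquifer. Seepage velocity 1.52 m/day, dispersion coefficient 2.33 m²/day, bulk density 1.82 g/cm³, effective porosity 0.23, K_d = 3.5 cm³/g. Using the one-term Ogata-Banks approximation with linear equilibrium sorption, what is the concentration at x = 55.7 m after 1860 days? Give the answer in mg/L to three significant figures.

10.1 mg/L

Retardation factor R = 1 + ρ_b·K_d/n = 1 + 1.82 × 3.5/0.23 = 28.70.
Sorption retards both mechanisms: v_R = v/R = 0.05296 m/day, D_R = D/R = 0.08118 m²/day.
v_R·t = 0.05296 × 1860 = 98.5056 m; 2√(D_R t) = 24.58 m; argument = (55.7 − 98.5056)/24.58 = -1.741.
C = C₀ × ½·erfc(-1.741) = 10.2 × 0.9931 = 10.1 mg/L.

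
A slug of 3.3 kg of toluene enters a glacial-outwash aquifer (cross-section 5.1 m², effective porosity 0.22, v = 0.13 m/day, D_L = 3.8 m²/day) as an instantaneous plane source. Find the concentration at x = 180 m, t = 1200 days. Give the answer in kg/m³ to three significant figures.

For an instantaneous plane source, C(x,t) = M/(n_e·A·√(4πDt)) · exp(−(x−vt)²/(4Dt)), with n_e·A the pore (flow) area.
Plume center vt = 0.13 × 1200 = 156 m, so the well at 180 m is 24 m downgradient of the peak.
√(4πDt) = 239.4 m, giving peak height M/(n_e·A·√(4πDt)) = 3.3/(0.22 × 5.1 × 239.4) = 0.01229 kg/m³.
(x−vt)²/(4Dt) = (24)²/(4 × 3.8 × 1200) = 0.03158; exp(−0.03158) = 0.9689.
C = 0.01229 × 0.9689 = 0.0119 kg/m³.

0.0119 kg/m³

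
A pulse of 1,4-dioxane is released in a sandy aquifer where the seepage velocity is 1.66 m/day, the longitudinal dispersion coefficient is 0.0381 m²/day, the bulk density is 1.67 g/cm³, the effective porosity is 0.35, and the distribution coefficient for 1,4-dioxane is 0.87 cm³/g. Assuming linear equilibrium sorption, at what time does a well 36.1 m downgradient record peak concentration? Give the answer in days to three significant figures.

Retardation factor R = 1 + ρ_b·K_d/n = 1 + 1.67 × 0.87/0.35 = 5.151.
Sorption retards both mechanisms: v_R = v/R = 0.3223 m/day, D_R = D/R = 0.007397 m²/day.
Peak time from v_R²t² + 2D_R t − x² = 0: t = (√(D_R² + v_R²x²) − D_R)/v_R².
√(D_R² + v_R²x²) = √(0.007397² + 0.3223² × 36.1²) = 11.64; v_R² = 0.1039.
t = (11.64 − 0.007397)/0.1039 = 112 days.

112 days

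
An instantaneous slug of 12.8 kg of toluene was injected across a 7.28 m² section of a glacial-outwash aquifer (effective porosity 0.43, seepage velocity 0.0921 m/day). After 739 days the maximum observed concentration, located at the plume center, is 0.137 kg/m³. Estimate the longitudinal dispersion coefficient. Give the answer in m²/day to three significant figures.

At the plume center C_max = M/(n_e·A·√(4πDt)), so D = M²/(4πt·(n_e·A·C_max)²).
n_e·A·C_max = 0.43 × 7.28 × 0.137 = 0.4289 kg/m.
D = 12.8²/(4π × 739 × 0.4289²) = 0.0959 m²/day.

0.0959 m²/day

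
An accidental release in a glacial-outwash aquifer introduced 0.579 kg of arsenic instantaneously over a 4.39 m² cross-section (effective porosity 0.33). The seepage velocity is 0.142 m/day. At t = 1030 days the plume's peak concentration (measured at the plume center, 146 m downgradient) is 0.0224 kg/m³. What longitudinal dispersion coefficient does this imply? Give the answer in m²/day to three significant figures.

At the plume center C_max = M/(n_e·A·√(4πDt)), so D = M²/(4πt·(n_e·A·C_max)²).
n_e·A·C_max = 0.33 × 4.39 × 0.0224 = 0.03245 kg/m.
D = 0.579²/(4π × 1030 × 0.03245²) = 0.0246 m²/day.

0.0246 m²/day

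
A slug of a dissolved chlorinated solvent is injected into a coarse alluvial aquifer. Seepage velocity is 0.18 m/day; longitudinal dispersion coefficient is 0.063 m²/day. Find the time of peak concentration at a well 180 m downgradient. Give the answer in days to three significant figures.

For the 1D instantaneous-source solution, setting ∂C/∂t = 0 at fixed x gives v²t² + 2Dt − x² = 0, so t = (√(D² + v²x²) − D)/v².
√(D² + v²x²) = √(0.063² + 0.18² × 180²) = 32.40; v² = 0.0324.
t = (32.40 − 0.063)/0.0324 = 998 days (vs. the pure-advection estimate x/v = 1000 d).

998 days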